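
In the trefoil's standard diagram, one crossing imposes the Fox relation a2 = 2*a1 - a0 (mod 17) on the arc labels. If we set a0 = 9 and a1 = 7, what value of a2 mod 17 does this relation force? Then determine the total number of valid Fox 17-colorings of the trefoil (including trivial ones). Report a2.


Step 1: Apply the given crossing relation 2*a1 - a0 - a2 = 0 (mod 17).
  a2 = 2*a1 - a0 mod 17
  a2 = 2*7 - 9 mod 17
  a2 = 14 - 9 mod 17
  a2 = 5 mod 17 = 5
Step 2: The trefoil has determinant 3.
  Number of Fox p-colorings (p prime) is p^2 if p = 3, else p.
  Since 17 does not divide 3, only trivial (constant) colorings exist.
  (So the trial a0 = 9, a1 = 7 with a0 != a1 does NOT extend to a valid coloring of the whole trefoil: the other two crossing relations require 3*(a1 - a0) = 0 (mod 17), which fails.)
  Total colorings = 17
Step 3: a2 = 5, total Fox 17-colorings = 17

5


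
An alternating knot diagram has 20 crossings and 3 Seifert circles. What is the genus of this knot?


For alternating knots, g = (c - s + 1)/2.
= (20 - 3 + 1)/2
= 18/2 = 9

9


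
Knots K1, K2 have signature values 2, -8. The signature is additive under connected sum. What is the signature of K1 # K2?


The signature is additive under connected sum.
signature(K1 # K2) = (2) + (-8)
= -6

-6


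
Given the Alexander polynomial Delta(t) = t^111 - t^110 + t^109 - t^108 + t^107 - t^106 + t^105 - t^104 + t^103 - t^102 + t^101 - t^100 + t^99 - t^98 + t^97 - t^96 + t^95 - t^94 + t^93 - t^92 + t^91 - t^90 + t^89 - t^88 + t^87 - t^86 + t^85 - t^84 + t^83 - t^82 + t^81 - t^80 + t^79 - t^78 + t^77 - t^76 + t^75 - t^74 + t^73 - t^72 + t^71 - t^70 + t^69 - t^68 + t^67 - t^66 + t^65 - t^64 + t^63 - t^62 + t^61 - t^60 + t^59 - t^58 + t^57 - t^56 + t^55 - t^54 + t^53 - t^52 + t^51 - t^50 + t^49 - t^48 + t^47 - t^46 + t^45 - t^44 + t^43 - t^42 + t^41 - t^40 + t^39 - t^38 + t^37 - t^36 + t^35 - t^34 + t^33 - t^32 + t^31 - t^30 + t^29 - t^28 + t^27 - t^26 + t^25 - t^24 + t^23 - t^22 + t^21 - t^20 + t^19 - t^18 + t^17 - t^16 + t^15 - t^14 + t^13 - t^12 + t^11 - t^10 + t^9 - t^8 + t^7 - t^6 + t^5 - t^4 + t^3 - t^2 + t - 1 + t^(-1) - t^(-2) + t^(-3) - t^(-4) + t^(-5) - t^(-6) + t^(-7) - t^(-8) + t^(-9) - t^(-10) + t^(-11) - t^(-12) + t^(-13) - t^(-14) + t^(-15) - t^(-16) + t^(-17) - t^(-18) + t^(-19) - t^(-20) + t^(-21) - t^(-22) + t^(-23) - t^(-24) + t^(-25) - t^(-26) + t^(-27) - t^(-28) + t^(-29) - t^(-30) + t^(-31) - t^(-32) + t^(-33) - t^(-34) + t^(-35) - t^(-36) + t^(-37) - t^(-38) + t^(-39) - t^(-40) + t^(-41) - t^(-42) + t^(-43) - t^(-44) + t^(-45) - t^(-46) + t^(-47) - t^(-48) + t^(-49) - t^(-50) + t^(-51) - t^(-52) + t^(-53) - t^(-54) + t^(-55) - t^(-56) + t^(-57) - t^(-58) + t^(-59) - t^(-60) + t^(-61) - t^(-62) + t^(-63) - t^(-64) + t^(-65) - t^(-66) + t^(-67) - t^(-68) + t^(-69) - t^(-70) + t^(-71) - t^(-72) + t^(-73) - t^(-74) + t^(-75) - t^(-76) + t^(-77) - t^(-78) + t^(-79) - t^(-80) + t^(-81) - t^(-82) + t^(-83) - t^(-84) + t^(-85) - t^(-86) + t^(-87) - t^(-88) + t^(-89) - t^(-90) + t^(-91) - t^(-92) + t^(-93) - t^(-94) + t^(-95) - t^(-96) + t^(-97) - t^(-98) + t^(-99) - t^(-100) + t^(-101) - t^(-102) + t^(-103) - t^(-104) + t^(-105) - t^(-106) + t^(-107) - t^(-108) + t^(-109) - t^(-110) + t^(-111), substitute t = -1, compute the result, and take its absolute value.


Step 1: The polynomial has 223 terms with alternating signs, exponents from 111 down to -111.
Step 2: Substitute t = -1. The i-th term has coefficient (-1)^i and exponent (m-i),
  so its value is (-1)^i * (-1)^(m-i) = (-1)^m = -1 for every i.
Step 3: All 223 terms equal -1, so Delta(-1) = 223 * (-1) = -223
Step 4: |Delta(-1)| = 223

223


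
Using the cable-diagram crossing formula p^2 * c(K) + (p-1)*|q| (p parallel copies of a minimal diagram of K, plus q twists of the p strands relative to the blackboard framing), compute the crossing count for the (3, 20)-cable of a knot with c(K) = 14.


Step 1: Each of the c(K) crossings of the companion diagram becomes p*p = p^2 crossings among the p parallel strands, and each of the |q| twists s_1 s_2 ... s_(p-1) adds (p-1) crossings.
  Crossings = p^2 * c(K) + (p-1)*|q|
Step 2: = 3^2 * 14 + (3-1)*20
Step 3: = 9*14 + 2*20
Step 4: = 126 + 40 = 166

166


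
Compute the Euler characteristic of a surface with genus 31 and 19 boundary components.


chi = 2 - 2g - b
= 2 - 2*31 - 19
= 2 - 62 - 19 = -79

-79


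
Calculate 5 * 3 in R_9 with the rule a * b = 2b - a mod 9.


5 * 3 = 2*3 - 5 mod 9
= 6 - 5 mod 9
= 1 mod 9 = 1

1


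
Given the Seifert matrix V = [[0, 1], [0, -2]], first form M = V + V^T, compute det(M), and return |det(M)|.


Step 1: Form V + V^T where V = [[0, 1], [0, -2]]
  V^T = [[0, 0], [1, -2]]
  V + V^T = [[0, 1], [1, -4]]
Step 2: det(V + V^T) = 0*(-4) - 1*1
  = 0 - 1 = -1
Step 3: Knot determinant = |det(V + V^T)| = |-1| = 1

1


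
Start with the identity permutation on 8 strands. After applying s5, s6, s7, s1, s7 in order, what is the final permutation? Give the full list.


Starting with identity [1, 2, 3, 4, 5, 6, 7, 8].
Apply generators in sequence:
  After s5: [1, 2, 3, 4, 6, 5, 7, 8]
  After s6: [1, 2, 3, 4, 6, 7, 5, 8]
  After s7: [1, 2, 3, 4, 6, 7, 8, 5]
  After s1: [2, 1, 3, 4, 6, 7, 8, 5]
  After s7: [2, 1, 3, 4, 6, 7, 5, 8]
Final permutation: [2, 1, 3, 4, 6, 7, 5, 8]

[2, 1, 3, 4, 6, 7, 5, 8]


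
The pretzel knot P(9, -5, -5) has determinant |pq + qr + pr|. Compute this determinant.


Step 1: Compute pq + qr + pr.
pq = 9*(-5) = -45
qr = (-5)*(-5) = 25
pr = 9*(-5) = -45
pq + qr + pr = -45 + 25 + (-45) = -65
Step 2: Take absolute value.
det(P(9,-5,-5)) = |-65| = 65

65


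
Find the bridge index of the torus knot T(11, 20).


The bridge number of T(p,q) is min(p,q).
min(11, 20) = 11

11


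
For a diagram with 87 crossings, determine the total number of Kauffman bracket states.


Each crossing contributes 2 choices (A-smoothing or B-smoothing).
Total states = 2^87 = 154742504910672534362390528

154742504910672534362390528


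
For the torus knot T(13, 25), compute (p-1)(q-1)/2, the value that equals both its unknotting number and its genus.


For a torus knot T(p,q), both the unknotting number and genus equal (p-1)(q-1)/2.
= (13-1)(25-1)/2
= 12*24/2
= 288/2 = 144

144


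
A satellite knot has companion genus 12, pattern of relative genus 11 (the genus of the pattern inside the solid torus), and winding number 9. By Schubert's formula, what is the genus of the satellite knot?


Schubert: g(satellite) = g_rel(pattern) + |winding| * g(companion),
where g_rel(pattern) is the genus of the pattern relative to the solid torus.
= 11 + 9 * 12
= 11 + 108 = 119

119


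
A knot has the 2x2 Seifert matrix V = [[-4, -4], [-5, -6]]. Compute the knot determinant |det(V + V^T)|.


Step 1: Form V + V^T where V = [[-4, -4], [-5, -6]]
  V^T = [[-4, -5], [-4, -6]]
  V + V^T = [[-8, -9], [-9, -12]]
Step 2: det(V + V^T) = (-8)*(-12) - (-9)*(-9)
  = 96 - 81 = 15
Step 3: Knot determinant = |det(V + V^T)| = |15| = 15

15


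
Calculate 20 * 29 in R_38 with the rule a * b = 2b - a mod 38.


20 * 29 = 2*29 - 20 mod 38
= 58 - 20 mod 38
= 38 mod 38 = 0

0


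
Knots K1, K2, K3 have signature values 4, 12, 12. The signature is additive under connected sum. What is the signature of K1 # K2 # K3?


The signature is additive under connected sum.
signature(K1 # K2 # K3) = (4) + (12) + (12)
= 28

28


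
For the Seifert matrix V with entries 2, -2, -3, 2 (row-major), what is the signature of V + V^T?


Step 1: V + V^T = [[4, -5], [-5, 4]]
Step 2: trace = 8, det = -9
Step 3: Discriminant = 8^2 - 4*(-9) = 100
Step 4: Eigenvalues: 9, -1
Step 5: Signature = (# positive eigenvalues) - (# negative eigenvalues) = 0

0


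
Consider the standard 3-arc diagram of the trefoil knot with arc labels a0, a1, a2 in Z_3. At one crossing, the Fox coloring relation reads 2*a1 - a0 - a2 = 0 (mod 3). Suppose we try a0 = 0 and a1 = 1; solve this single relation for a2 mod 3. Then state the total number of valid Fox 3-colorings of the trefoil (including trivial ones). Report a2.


Step 1: Apply the given crossing relation 2*a1 - a0 - a2 = 0 (mod 3).
  a2 = 2*a1 - a0 mod 3
  a2 = 2*1 - 0 mod 3
  a2 = 2 - 0 mod 3
  a2 = 2 mod 3 = 2
Step 2: The trefoil has determinant 3.
  Number of Fox p-colorings (p prime) is p^2 if p = 3, else p.
  Since p = 3 divides det = 3, the trefoil is 3-colorable.
  (Indeed for p = 3 any choice of a0, a1 extends to a valid coloring; the trial (a0, a1, a2) = (0, 1, 2) satisfies all three crossing relations.)
  Total colorings = 3^2 = 9
Step 3: a2 = 2, total Fox 3-colorings = 9

2


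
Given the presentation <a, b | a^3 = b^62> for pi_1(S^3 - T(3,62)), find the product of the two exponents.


The relation is a^3 = b^62.
Product of exponents = 3 * 62
= 186

186


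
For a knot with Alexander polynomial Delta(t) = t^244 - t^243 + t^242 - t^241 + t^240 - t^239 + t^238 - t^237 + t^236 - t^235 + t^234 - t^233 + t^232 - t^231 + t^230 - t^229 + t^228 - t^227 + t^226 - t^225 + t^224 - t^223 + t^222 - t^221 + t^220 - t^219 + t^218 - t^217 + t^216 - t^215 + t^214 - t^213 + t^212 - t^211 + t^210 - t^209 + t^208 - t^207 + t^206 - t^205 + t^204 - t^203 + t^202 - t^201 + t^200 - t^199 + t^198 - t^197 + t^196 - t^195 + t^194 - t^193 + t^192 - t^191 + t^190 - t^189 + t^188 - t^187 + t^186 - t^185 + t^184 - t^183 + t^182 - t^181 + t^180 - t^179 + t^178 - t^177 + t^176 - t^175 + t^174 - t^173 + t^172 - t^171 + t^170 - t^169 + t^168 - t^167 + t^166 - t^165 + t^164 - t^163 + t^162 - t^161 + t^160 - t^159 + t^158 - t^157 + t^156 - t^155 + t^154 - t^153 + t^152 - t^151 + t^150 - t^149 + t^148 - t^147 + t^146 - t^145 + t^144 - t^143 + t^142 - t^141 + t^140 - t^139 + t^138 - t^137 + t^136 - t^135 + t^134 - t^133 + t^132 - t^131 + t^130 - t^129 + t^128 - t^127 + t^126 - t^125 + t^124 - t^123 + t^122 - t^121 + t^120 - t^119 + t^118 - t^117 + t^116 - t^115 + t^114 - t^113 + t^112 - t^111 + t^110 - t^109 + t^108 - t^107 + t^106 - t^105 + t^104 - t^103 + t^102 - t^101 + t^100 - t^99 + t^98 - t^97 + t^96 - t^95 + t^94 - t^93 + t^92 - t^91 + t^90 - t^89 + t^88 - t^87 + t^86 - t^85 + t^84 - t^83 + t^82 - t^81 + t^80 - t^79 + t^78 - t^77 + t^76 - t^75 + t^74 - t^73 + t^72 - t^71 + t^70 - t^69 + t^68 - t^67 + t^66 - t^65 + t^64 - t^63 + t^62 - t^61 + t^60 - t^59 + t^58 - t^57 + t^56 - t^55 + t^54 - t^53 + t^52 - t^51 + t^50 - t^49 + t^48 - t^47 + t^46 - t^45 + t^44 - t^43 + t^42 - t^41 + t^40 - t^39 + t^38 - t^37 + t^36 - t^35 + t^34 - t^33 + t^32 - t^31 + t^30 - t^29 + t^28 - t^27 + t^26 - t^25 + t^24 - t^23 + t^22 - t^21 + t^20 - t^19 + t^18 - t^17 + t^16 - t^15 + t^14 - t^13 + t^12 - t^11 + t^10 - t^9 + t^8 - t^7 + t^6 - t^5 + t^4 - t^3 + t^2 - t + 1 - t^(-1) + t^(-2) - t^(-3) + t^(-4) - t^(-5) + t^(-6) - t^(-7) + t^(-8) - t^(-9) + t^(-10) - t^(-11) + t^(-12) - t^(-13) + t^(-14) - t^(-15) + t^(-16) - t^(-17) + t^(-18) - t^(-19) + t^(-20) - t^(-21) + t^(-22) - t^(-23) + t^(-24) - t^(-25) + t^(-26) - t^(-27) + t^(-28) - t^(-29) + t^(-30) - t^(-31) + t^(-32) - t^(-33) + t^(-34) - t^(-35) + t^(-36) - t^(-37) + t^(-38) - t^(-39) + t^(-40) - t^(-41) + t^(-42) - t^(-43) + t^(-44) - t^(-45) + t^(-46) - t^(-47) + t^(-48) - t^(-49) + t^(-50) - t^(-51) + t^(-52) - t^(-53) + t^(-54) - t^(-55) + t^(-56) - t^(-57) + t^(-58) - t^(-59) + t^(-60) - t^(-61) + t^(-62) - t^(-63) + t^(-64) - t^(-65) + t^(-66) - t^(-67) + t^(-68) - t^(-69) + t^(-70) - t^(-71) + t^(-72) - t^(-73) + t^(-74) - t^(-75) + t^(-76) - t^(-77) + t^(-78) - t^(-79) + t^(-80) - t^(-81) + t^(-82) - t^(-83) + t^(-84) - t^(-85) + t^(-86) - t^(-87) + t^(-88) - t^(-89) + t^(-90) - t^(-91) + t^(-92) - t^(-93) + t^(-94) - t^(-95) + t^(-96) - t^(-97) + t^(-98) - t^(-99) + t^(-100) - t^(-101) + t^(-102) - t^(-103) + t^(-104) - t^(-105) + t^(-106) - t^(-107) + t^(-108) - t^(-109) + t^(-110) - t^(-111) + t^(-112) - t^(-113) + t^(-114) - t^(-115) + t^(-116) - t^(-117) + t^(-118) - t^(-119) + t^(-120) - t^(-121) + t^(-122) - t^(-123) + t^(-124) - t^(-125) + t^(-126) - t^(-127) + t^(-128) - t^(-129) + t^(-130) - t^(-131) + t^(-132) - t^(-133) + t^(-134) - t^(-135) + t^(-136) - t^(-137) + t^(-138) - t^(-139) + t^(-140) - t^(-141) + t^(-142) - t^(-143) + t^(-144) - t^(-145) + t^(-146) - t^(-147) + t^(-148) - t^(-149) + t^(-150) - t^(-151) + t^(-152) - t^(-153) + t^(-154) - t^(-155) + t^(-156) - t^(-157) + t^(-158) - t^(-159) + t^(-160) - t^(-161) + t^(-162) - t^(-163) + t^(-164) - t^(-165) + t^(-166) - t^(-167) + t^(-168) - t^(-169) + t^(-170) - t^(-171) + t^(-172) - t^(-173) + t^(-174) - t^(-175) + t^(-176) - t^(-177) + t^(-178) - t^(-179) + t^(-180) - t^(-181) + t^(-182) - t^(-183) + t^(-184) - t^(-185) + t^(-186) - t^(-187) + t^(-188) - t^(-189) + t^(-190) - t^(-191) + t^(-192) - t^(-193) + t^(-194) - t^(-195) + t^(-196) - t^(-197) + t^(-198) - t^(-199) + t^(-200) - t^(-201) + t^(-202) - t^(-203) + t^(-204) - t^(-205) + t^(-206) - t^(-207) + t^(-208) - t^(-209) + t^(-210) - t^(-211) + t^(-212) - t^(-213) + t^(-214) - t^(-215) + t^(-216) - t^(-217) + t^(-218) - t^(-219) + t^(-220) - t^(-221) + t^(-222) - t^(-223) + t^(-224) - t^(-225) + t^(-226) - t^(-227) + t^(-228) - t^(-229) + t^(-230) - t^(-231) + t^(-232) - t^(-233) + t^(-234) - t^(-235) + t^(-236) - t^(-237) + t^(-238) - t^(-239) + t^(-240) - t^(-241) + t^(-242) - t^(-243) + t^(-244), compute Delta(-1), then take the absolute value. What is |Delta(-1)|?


Step 1: The polynomial has 489 terms with alternating signs, exponents from 244 down to -244.
Step 2: Substitute t = -1. The i-th term has coefficient (-1)^i and exponent (m-i),
  so its value is (-1)^i * (-1)^(m-i) = (-1)^m = 1 for every i.
Step 3: All 489 terms equal 1, so Delta(-1) = 489 * (1) = 489
Step 4: |Delta(-1)| = 489

489


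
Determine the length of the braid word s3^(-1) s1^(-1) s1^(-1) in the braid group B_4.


The word length counts the number of generators (including inverses).
Listing each generator: s3^(-1), s1^(-1), s1^(-1)
There are 3 generators in this braid word.

3


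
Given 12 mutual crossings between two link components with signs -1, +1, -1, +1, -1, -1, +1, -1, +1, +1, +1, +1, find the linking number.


Step 1: Count positive crossings: 7
Step 2: Count negative crossings: 5
Step 3: Sum of signs = 7 - 5 = 2
Step 4: Linking number = sum/2 = 2/2 = 1

1


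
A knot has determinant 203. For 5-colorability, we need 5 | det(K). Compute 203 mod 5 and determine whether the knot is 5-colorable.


Step 1: A knot is p-colorable if and only if p divides its determinant.
Step 2: Compute 203 mod 5.
203 = 40 * 5 + 3
Step 3: 203 mod 5 = 3
Step 4: The knot is 5-colorable: no

3


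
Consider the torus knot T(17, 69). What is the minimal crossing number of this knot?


For a torus knot T(p, q) with gcd(p,q)=1,
the crossing number is min(p*(q-1), q*(p-1)).
p*(q-1) = 17*68 = 1156
q*(p-1) = 69*16 = 1104
min(1156, 1104) = 1104

1104


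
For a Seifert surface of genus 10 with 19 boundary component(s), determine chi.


chi = 2 - 2g - b
= 2 - 2*10 - 19
= 2 - 20 - 19 = -37

-37


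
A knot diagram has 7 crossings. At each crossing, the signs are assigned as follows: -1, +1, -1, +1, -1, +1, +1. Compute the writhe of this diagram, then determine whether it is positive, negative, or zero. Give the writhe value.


Step 1: Count positive crossings (+1).
Positive crossings: 4
Step 2: Count negative crossings (-1).
Negative crossings: 3
Step 3: Writhe = (positive) - (negative)
w = 4 - 3 = 1
Step 4: |w| = 1, and w is positive

1


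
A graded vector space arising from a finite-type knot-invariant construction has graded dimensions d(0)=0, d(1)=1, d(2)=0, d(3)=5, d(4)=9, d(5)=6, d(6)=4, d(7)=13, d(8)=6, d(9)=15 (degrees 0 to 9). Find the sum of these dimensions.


Total dimension = d(0) + d(1) + ... + d(9)
= 0 + 1 + 0 + 5 + 9 + 6 + 4 + 13 + 6 + 15
= 59

59


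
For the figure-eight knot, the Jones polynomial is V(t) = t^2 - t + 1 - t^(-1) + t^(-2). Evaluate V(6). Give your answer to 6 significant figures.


Substituting t = 6 into V(t) = t^2 - t + 1 - t^(-1) + t^(-2):
  (+)t^(2) = 36
  (-)t^(1) = -6
  (+)t^(0) = 1
  (-)t^(-1) = -0.166667
  (+)t^(-2) = 0.0277778
Sum = (36) + (-6) + (1) + (-0.166667) + (0.0277778)
= 30.86111111
Rounded to 6 significant figures: 30.8611

30.8611


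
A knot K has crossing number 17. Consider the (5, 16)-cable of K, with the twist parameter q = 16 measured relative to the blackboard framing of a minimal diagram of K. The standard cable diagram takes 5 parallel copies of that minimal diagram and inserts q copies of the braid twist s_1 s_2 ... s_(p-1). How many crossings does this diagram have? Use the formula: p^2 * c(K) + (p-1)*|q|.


Step 1: Each of the c(K) crossings of the companion diagram becomes p*p = p^2 crossings among the p parallel strands, and each of the |q| twists s_1 s_2 ... s_(p-1) adds (p-1) crossings.
  Crossings = p^2 * c(K) + (p-1)*|q|
Step 2: = 5^2 * 17 + (5-1)*16
Step 3: = 25*17 + 4*16
Step 4: = 425 + 64 = 489

489


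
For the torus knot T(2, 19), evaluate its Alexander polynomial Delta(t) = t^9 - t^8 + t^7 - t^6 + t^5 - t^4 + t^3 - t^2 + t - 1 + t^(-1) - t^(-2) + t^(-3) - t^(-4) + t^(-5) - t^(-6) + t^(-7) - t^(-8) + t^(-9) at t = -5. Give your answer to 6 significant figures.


Substituting t = -5 into Delta(t) = t^9 - t^8 + t^7 - t^6 + t^5 - t^4 + t^3 - t^2 + t - 1 + t^(-1) - t^(-2) + t^(-3) - t^(-4) + t^(-5) - t^(-6) + t^(-7) - t^(-8) + t^(-9):
Term values: (-1953125) + (-390625) + (-78125) + (-15625) + (-3125) + (-625) + (-125) + (-25) + (-5) + (-1) + (-0.2) + (-0.04) + (-0.008) + (-0.0016) + (-0.00032) + (-6.4e-05) + (-1.28e-05) + (-2.56e-06) + (-5.12e-07)
Sum = -2441406.25
Rounded to 6 significant figures: -2.44141e+06

-2.44141e+06


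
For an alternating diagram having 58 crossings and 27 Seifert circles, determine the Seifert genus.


For alternating knots, g = (c - s + 1)/2.
= (58 - 27 + 1)/2
= 32/2 = 16

16


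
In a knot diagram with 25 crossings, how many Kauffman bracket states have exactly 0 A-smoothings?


We choose which 0 of 25 crossings get A-smoothings.
C(25, 0) = 25! / (0! * 25!)
= 1

1


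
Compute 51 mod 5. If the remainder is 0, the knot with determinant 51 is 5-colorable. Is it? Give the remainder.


Step 1: A knot is p-colorable if and only if p divides its determinant.
Step 2: Compute 51 mod 5.
51 = 10 * 5 + 1
Step 3: 51 mod 5 = 1
Step 4: The knot is 5-colorable: no

1


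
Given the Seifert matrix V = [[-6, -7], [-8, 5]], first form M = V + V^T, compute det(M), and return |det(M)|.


Step 1: Form V + V^T where V = [[-6, -7], [-8, 5]]
  V^T = [[-6, -8], [-7, 5]]
  V + V^T = [[-12, -15], [-15, 10]]
Step 2: det(V + V^T) = (-12)*10 - (-15)*(-15)
  = -120 - 225 = -345
Step 3: Knot determinant = |det(V + V^T)| = |-345| = 345

345


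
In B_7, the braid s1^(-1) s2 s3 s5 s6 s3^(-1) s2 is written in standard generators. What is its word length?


The word length counts the number of generators (including inverses).
Listing each generator: s1^(-1), s2, s3, s5, s6, s3^(-1), s2
There are 7 generators in this braid word.

7


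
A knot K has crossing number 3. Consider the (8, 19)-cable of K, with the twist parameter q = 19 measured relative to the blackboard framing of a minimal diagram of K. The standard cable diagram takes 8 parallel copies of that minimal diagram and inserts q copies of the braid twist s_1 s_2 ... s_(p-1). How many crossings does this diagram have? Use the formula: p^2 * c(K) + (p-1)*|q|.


Step 1: Each of the c(K) crossings of the companion diagram becomes p*p = p^2 crossings among the p parallel strands, and each of the |q| twists s_1 s_2 ... s_(p-1) adds (p-1) crossings.
  Crossings = p^2 * c(K) + (p-1)*|q|
Step 2: = 8^2 * 3 + (8-1)*19
Step 3: = 64*3 + 7*19
Step 4: = 192 + 133 = 325

325


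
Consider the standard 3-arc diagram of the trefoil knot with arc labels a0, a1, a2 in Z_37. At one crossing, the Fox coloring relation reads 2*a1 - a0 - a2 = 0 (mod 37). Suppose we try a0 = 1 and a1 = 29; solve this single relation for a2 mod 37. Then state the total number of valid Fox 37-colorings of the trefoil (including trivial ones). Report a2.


Step 1: Apply the given crossing relation 2*a1 - a0 - a2 = 0 (mod 37).
  a2 = 2*a1 - a0 mod 37
  a2 = 2*29 - 1 mod 37
  a2 = 58 - 1 mod 37
  a2 = 57 mod 37 = 20
Step 2: The trefoil has determinant 3.
  Number of Fox p-colorings (p prime) is p^2 if p = 3, else p.
  Since 37 does not divide 3, only trivial (constant) colorings exist.
  (So the trial a0 = 1, a1 = 29 with a0 != a1 does NOT extend to a valid coloring of the whole trefoil: the other two crossing relations require 3*(a1 - a0) = 0 (mod 37), which fails.)
  Total colorings = 37
Step 3: a2 = 20, total Fox 37-colorings = 37

20


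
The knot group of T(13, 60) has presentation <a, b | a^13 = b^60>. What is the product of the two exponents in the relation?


The relation is a^13 = b^60.
Product of exponents = 13 * 60
= 780

780


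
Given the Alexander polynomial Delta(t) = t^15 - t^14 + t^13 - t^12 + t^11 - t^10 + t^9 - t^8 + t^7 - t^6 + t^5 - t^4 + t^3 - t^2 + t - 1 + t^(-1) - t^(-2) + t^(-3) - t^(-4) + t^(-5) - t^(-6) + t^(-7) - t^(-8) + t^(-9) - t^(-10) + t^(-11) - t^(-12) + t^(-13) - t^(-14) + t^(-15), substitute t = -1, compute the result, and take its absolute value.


Step 1: The polynomial has 31 terms with alternating signs, exponents from 15 down to -15.
Step 2: Substitute t = -1. The i-th term has coefficient (-1)^i and exponent (m-i),
  so its value is (-1)^i * (-1)^(m-i) = (-1)^m = -1 for every i.
Step 3: All 31 terms equal -1, so Delta(-1) = 31 * (-1) = -31
Step 4: |Delta(-1)| = 31

31


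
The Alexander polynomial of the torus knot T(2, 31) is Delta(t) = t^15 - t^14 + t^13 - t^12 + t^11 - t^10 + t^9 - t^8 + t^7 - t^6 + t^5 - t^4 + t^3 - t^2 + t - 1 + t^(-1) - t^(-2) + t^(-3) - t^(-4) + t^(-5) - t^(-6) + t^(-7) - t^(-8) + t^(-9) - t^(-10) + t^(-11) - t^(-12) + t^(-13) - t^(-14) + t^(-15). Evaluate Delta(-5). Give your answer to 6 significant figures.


Substituting t = -5 into Delta(t) = t^15 - t^14 + t^13 - t^12 + t^11 - t^10 + t^9 - t^8 + t^7 - t^6 + t^5 - t^4 + t^3 - t^2 + t - 1 + t^(-1) - t^(-2) + t^(-3) - t^(-4) + t^(-5) - t^(-6) + t^(-7) - t^(-8) + t^(-9) - t^(-10) + t^(-11) - t^(-12) + t^(-13) - t^(-14) + t^(-15):
Term values: (-30517578125) + (-6103515625) + (-1220703125) + (-244140625) + (-48828125) + (-9765625) + (-1953125) + (-390625) + (-78125) + (-15625) + (-3125) + (-625) + (-125) + (-25) + (-5) + (-1) + (-0.2) + (-0.04) + (-0.008) + (-0.0016) + (-0.00032) + (-6.4e-05) + (-1.28e-05) + (-2.56e-06) + (-5.12e-07) + (-1.024e-07) + (-2.048e-08) + (-4.096e-09) + (-8.192e-10) + (-1.6384e-10) + (-3.2768e-11)
Sum = -3.814697266e+10
Rounded to 6 significant figures: -3.8147e+10

-3.8147e+10


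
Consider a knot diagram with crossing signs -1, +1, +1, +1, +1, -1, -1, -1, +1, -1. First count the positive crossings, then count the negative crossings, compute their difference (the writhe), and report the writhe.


Step 1: Count positive crossings (+1).
Positive crossings: 5
Step 2: Count negative crossings (-1).
Negative crossings: 5
Step 3: Writhe = (positive) - (negative)
w = 5 - 5 = 0
Step 4: |w| = 0, and w is zero

0


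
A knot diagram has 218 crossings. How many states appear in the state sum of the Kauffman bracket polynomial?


Each crossing contributes 2 choices (A-smoothing or B-smoothing).
Total states = 2^218 = 421249166674228746791672110734681729275580381602196445017243910144

421249166674228746791672110734681729275580381602196445017243910144


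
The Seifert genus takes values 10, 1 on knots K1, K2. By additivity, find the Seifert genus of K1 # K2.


The Seifert genus is additive under connected sum.
Seifert genus(K1 # K2) = (10) + (1)
= 11

11


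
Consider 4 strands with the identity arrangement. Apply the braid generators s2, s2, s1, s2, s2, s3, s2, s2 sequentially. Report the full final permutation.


Starting with identity [1, 2, 3, 4].
Apply generators in sequence:
  After s2: [1, 3, 2, 4]
  After s2: [1, 2, 3, 4]
  After s1: [2, 1, 3, 4]
  After s2: [2, 3, 1, 4]
  After s2: [2, 1, 3, 4]
  After s3: [2, 1, 4, 3]
  After s2: [2, 4, 1, 3]
  After s2: [2, 1, 4, 3]
Final permutation: [2, 1, 4, 3]

[2, 1, 4, 3]


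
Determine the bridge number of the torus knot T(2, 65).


The bridge number of T(p,q) is min(p,q).
min(2, 65) = 2

2


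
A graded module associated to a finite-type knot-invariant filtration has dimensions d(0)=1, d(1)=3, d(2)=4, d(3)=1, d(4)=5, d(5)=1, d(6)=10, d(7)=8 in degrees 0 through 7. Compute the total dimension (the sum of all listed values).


Total dimension = d(0) + d(1) + ... + d(7)
= 1 + 3 + 4 + 1 + 5 + 1 + 10 + 8
= 33

33


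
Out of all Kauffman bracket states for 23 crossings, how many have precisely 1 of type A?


We choose which 1 of 23 crossings get A-smoothings.
C(23, 1) = 23! / (1! * 22!)
= 23

23


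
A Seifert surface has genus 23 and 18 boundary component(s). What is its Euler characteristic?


chi = 2 - 2g - b
= 2 - 2*23 - 18
= 2 - 46 - 18 = -62

-62


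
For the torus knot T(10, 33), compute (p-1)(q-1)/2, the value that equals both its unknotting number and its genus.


For a torus knot T(p,q), both the unknotting number and genus equal (p-1)(q-1)/2.
= (10-1)(33-1)/2
= 9*32/2
= 288/2 = 144

144


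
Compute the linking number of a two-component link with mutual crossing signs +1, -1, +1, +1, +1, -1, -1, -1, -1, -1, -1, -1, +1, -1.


Step 1: Count positive crossings: 5
Step 2: Count negative crossings: 9
Step 3: Sum of signs = 5 - 9 = -4
Step 4: Linking number = sum/2 = -4/2 = -2

-2


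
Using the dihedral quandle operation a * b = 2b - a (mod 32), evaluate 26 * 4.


26 * 4 = 2*4 - 26 mod 32
= 8 - 26 mod 32
= -18 mod 32 = 14

14


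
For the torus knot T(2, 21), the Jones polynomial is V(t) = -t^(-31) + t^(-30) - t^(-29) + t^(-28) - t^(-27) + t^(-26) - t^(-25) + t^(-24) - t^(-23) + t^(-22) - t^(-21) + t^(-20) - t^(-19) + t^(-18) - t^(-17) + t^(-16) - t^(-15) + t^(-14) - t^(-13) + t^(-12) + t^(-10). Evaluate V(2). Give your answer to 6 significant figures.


Substituting t = 2 into V(t) = -t^(-31) + t^(-30) - t^(-29) + t^(-28) - t^(-27) + t^(-26) - t^(-25) + t^(-24) - t^(-23) + t^(-22) - t^(-21) + t^(-20) - t^(-19) + t^(-18) - t^(-17) + t^(-16) - t^(-15) + t^(-14) - t^(-13) + t^(-12) + t^(-10):
  (-)t^(-31) = -4.65661e-10
  (+)t^(-30) = 9.31323e-10
  (-)t^(-29) = -1.86265e-09
  (+)t^(-28) = 3.72529e-09
  (-)t^(-27) = -7.45058e-09
  (+)t^(-26) = 1.49012e-08
  (-)t^(-25) = -2.98023e-08
  (+)t^(-24) = 5.96046e-08
  (-)t^(-23) = -1.19209e-07
  (+)t^(-22) = 2.38419e-07
  (-)t^(-21) = -4.76837e-07
  (+)t^(-20) = 9.53674e-07
  (-)t^(-19) = -1.90735e-06
  (+)t^(-18) = 3.8147e-06
  (-)t^(-17) = -7.62939e-06
  (+)t^(-16) = 1.52588e-05
  (-)t^(-15) = -3.05176e-05
  (+)t^(-14) = 6.10352e-05
  (-)t^(-13) = -0.00012207
  (+)t^(-12) = 0.000244141
  (+)t^(-10) = 0.000976562
Sum = (-4.65661e-10) + (9.31323e-10) + (-1.86265e-09) + (3.72529e-09) + (-7.45058e-09) + (1.49012e-08) + (-2.98023e-08) + (5.96046e-08) + (-1.19209e-07) + (2.38419e-07) + (-4.76837e-07) + (9.53674e-07) + (-1.90735e-06) + (3.8147e-06) + (-7.62939e-06) + (1.52588e-05) + (-3.05176e-05) + (6.10352e-05) + (-0.00012207) + (0.000244141) + (0.000976562)
= 0.001139322761
Rounded to 6 significant figures: 0.00113932

0.00113932


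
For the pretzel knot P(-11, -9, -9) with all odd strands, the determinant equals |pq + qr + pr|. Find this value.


Step 1: Compute pq + qr + pr.
pq = (-11)*(-9) = 99
qr = (-9)*(-9) = 81
pr = (-11)*(-9) = 99
pq + qr + pr = 99 + 81 + 99 = 279
Step 2: Take absolute value.
det(P(-11,-9,-9)) = |279| = 279

279


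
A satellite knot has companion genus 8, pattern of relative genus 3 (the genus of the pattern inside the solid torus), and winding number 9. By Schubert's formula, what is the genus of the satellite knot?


Schubert: g(satellite) = g_rel(pattern) + |winding| * g(companion),
where g_rel(pattern) is the genus of the pattern relative to the solid torus.
= 3 + 9 * 8
= 3 + 72 = 75

75


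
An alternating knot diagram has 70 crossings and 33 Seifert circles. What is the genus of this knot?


For alternating knots, g = (c - s + 1)/2.
= (70 - 33 + 1)/2
= 38/2 = 19

19


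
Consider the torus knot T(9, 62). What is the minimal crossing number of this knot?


For a torus knot T(p, q) with gcd(p,q)=1,
the crossing number is min(p*(q-1), q*(p-1)).
p*(q-1) = 9*61 = 549
q*(p-1) = 62*8 = 496
min(549, 496) = 496

496


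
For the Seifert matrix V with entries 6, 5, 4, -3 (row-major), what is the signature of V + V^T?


Step 1: V + V^T = [[12, 9], [9, -6]]
Step 2: trace = 6, det = -153
Step 3: Discriminant = 6^2 - 4*(-153) = 648
Step 4: Eigenvalues: 15.7279, -9.72792
Step 5: Signature = (# positive eigenvalues) - (# negative eigenvalues) = 0

0


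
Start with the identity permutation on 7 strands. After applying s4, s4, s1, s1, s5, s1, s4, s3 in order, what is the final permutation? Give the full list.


Starting with identity [1, 2, 3, 4, 5, 6, 7].
Apply generators in sequence:
  After s4: [1, 2, 3, 5, 4, 6, 7]
  After s4: [1, 2, 3, 4, 5, 6, 7]
  After s1: [2, 1, 3, 4, 5, 6, 7]
  After s1: [1, 2, 3, 4, 5, 6, 7]
  After s5: [1, 2, 3, 4, 6, 5, 7]
  After s1: [2, 1, 3, 4, 6, 5, 7]
  After s4: [2, 1, 3, 6, 4, 5, 7]
  After s3: [2, 1, 6, 3, 4, 5, 7]
Final permutation: [2, 1, 6, 3, 4, 5, 7]

[2, 1, 6, 3, 4, 5, 7]


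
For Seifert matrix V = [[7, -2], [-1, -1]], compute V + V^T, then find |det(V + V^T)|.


Step 1: Form V + V^T where V = [[7, -2], [-1, -1]]
  V^T = [[7, -1], [-2, -1]]
  V + V^T = [[14, -3], [-3, -2]]
Step 2: det(V + V^T) = 14*(-2) - (-3)*(-3)
  = -28 - 9 = -37
Step 3: Knot determinant = |det(V + V^T)| = |-37| = 37

37


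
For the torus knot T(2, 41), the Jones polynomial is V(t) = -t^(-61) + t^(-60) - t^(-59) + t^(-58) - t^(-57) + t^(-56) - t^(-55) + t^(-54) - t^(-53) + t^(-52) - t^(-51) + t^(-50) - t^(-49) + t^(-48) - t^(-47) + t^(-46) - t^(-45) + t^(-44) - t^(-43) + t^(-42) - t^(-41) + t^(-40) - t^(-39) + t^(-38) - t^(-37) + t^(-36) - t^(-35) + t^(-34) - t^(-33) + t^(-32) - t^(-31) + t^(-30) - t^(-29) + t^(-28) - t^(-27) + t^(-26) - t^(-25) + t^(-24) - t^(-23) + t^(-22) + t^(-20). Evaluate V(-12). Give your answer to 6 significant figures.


Substituting t = -12 into V(t) = -t^(-61) + t^(-60) - t^(-59) + t^(-58) - t^(-57) + t^(-56) - t^(-55) + t^(-54) - t^(-53) + t^(-52) - t^(-51) + t^(-50) - t^(-49) + t^(-48) - t^(-47) + t^(-46) - t^(-45) + t^(-44) - t^(-43) + t^(-42) - t^(-41) + t^(-40) - t^(-39) + t^(-38) - t^(-37) + t^(-36) - t^(-35) + t^(-34) - t^(-33) + t^(-32) - t^(-31) + t^(-30) - t^(-29) + t^(-28) - t^(-27) + t^(-26) - t^(-25) + t^(-24) - t^(-23) + t^(-22) + t^(-20):
  (-)t^(-61) = 1.47892e-66
  (+)t^(-60) = 1.7747e-65
  (-)t^(-59) = 2.12964e-64
  (+)t^(-58) = 2.55557e-63
  (-)t^(-57) = 3.06668e-62
  (+)t^(-56) = 3.68002e-61
  (-)t^(-55) = 4.41602e-60
  (+)t^(-54) = 5.29923e-59
  (-)t^(-53) = 6.35908e-58
  (+)t^(-52) = 7.63089e-57
  (-)t^(-51) = 9.15707e-56
  (+)t^(-50) = 1.09885e-54
  (-)t^(-49) = 1.31862e-53
  (+)t^(-48) = 1.58234e-52
  (-)t^(-47) = 1.89881e-51
  (+)t^(-46) = 2.27857e-50
  (-)t^(-45) = 2.73429e-49
  (+)t^(-44) = 3.28114e-48
  (-)t^(-43) = 3.93737e-47
  (+)t^(-42) = 4.72485e-46
  (-)t^(-41) = 5.66982e-45
  (+)t^(-40) = 6.80378e-44
  (-)t^(-39) = 8.16453e-43
  (+)t^(-38) = 9.79744e-42
  (-)t^(-37) = 1.17569e-40
  (+)t^(-36) = 1.41083e-39
  (-)t^(-35) = 1.693e-38
  (+)t^(-34) = 2.0316e-37
  (-)t^(-33) = 2.43792e-36
  (+)t^(-32) = 2.9255e-35
  (-)t^(-31) = 3.5106e-34
  (+)t^(-30) = 4.21272e-33
  (-)t^(-29) = 5.05526e-32
  (+)t^(-28) = 6.06632e-31
  (-)t^(-27) = 7.27958e-30
  (+)t^(-26) = 8.7355e-29
  (-)t^(-25) = 1.04826e-27
  (+)t^(-24) = 1.25791e-26
  (-)t^(-23) = 1.50949e-25
  (+)t^(-22) = 1.81139e-24
  (+)t^(-20) = 2.60841e-22
Sum = (1.47892e-66) + (1.7747e-65) + (2.12964e-64) + (2.55557e-63) + (3.06668e-62) + (3.68002e-61) + (4.41602e-60) + (5.29923e-59) + (6.35908e-58) + (7.63089e-57) + (9.15707e-56) + (1.09885e-54) + (1.31862e-53) + (1.58234e-52) + (1.89881e-51) + (2.27857e-50) + (2.73429e-49) + (3.28114e-48) + (3.93737e-47) + (4.72485e-46) + (5.66982e-45) + (6.80378e-44) + (8.16453e-43) + (9.79744e-42) + (1.17569e-40) + (1.41083e-39) + (1.693e-38) + (2.0316e-37) + (2.43792e-36) + (2.9255e-35) + (3.5106e-34) + (4.21272e-33) + (5.05526e-32) + (6.06632e-31) + (7.27958e-30) + (8.7355e-29) + (1.04826e-27) + (1.25791e-26) + (1.50949e-25) + (1.81139e-24) + (2.60841e-22)
= 2.628165977e-22
Rounded to 6 significant figures: 2.62817e-22

2.62817e-22


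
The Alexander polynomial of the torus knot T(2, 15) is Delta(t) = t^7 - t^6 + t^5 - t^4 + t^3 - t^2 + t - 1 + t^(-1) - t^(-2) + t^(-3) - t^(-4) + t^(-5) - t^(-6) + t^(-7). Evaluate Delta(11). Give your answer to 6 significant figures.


Substituting t = 11 into Delta(t) = t^7 - t^6 + t^5 - t^4 + t^3 - t^2 + t - 1 + t^(-1) - t^(-2) + t^(-3) - t^(-4) + t^(-5) - t^(-6) + t^(-7):
Term values: (19487171) + (-1771561) + (161051) + (-14641) + (1331) + (-121) + (11) + (-1) + (0.0909091) + (-0.00826446) + (0.000751315) + (-6.83013e-05) + (6.20921e-06) + (-5.64474e-07) + (5.13158e-08)
Sum = 17863240.08
Rounded to 6 significant figures: 1.78632e+07

1.78632e+07


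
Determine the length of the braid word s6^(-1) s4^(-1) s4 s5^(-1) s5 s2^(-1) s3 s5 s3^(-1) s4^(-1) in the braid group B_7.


The word length counts the number of generators (including inverses).
Listing each generator: s6^(-1), s4^(-1), s4, s5^(-1), s5, s2^(-1), s3, s5, s3^(-1), s4^(-1)
There are 10 generators in this braid word.

10


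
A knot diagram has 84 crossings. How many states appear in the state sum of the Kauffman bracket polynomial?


Each crossing contributes 2 choices (A-smoothing or B-smoothing).
Total states = 2^84 = 19342813113834066795298816

19342813113834066795298816


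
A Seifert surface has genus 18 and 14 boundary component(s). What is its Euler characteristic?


chi = 2 - 2g - b
= 2 - 2*18 - 14
= 2 - 36 - 14 = -48

-48


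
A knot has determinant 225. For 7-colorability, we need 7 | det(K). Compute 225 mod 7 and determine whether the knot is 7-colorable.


Step 1: A knot is p-colorable if and only if p divides its determinant.
Step 2: Compute 225 mod 7.
225 = 32 * 7 + 1
Step 3: 225 mod 7 = 1
Step 4: The knot is 7-colorable: no

1


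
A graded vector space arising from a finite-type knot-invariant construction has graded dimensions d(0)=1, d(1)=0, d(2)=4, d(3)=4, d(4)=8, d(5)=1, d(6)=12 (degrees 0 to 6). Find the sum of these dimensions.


Total dimension = d(0) + d(1) + ... + d(6)
= 1 + 0 + 4 + 4 + 8 + 1 + 12
= 30

30


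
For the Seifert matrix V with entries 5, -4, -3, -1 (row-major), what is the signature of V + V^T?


Step 1: V + V^T = [[10, -7], [-7, -2]]
Step 2: trace = 8, det = -69
Step 3: Discriminant = 8^2 - 4*(-69) = 340
Step 4: Eigenvalues: 13.2195, -5.21954
Step 5: Signature = (# positive eigenvalues) - (# negative eigenvalues) = 0

0


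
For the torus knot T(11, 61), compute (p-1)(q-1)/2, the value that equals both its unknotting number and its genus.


For a torus knot T(p,q), both the unknotting number and genus equal (p-1)(q-1)/2.
= (11-1)(61-1)/2
= 10*60/2
= 600/2 = 300

300


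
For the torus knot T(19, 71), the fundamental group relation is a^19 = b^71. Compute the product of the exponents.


The relation is a^19 = b^71.
Product of exponents = 19 * 71
= 1349

1349


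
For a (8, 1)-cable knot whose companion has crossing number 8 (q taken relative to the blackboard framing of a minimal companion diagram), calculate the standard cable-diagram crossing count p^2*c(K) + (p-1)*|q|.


Step 1: Each of the c(K) crossings of the companion diagram becomes p*p = p^2 crossings among the p parallel strands, and each of the |q| twists s_1 s_2 ... s_(p-1) adds (p-1) crossings.
  Crossings = p^2 * c(K) + (p-1)*|q|
Step 2: = 8^2 * 8 + (8-1)*1
Step 3: = 64*8 + 7*1
Step 4: = 512 + 7 = 519

519


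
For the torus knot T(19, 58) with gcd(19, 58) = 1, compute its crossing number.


For a torus knot T(p, q) with gcd(p,q)=1,
the crossing number is min(p*(q-1), q*(p-1)).
p*(q-1) = 19*57 = 1083
q*(p-1) = 58*18 = 1044
min(1083, 1044) = 1044

1044


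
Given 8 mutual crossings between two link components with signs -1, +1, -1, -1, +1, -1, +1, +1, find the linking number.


Step 1: Count positive crossings: 4
Step 2: Count negative crossings: 4
Step 3: Sum of signs = 4 - 4 = 0
Step 4: Linking number = sum/2 = 0/2 = 0

0


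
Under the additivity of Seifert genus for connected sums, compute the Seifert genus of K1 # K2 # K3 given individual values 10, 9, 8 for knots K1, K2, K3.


The Seifert genus is additive under connected sum.
Seifert genus(K1 # K2 # K3) = (10) + (9) + (8)
= 27

27


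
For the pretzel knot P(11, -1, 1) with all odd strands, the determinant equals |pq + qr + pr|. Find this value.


Step 1: Compute pq + qr + pr.
pq = 11*(-1) = -11
qr = (-1)*1 = -1
pr = 11*1 = 11
pq + qr + pr = -11 + (-1) + 11 = -1
Step 2: Take absolute value.
det(P(11,-1,1)) = |-1| = 1

1


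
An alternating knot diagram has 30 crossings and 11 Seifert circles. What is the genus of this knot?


For alternating knots, g = (c - s + 1)/2.
= (30 - 11 + 1)/2
= 20/2 = 10

10


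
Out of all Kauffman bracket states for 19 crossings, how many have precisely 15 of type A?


We choose which 15 of 19 crossings get A-smoothings.
C(19, 15) = 19! / (15! * 4!)
= 3876

3876


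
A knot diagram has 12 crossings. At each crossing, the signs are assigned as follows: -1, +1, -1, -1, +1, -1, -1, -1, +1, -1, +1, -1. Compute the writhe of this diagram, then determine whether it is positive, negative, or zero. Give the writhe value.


Step 1: Count positive crossings (+1).
Positive crossings: 4
Step 2: Count negative crossings (-1).
Negative crossings: 8
Step 3: Writhe = (positive) - (negative)
w = 4 - 8 = -4
Step 4: |w| = 4, and w is negative

-4


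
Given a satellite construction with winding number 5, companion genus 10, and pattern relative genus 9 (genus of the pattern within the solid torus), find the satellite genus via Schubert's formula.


Schubert: g(satellite) = g_rel(pattern) + |winding| * g(companion),
where g_rel(pattern) is the genus of the pattern relative to the solid torus.
= 9 + 5 * 10
= 9 + 50 = 59

59


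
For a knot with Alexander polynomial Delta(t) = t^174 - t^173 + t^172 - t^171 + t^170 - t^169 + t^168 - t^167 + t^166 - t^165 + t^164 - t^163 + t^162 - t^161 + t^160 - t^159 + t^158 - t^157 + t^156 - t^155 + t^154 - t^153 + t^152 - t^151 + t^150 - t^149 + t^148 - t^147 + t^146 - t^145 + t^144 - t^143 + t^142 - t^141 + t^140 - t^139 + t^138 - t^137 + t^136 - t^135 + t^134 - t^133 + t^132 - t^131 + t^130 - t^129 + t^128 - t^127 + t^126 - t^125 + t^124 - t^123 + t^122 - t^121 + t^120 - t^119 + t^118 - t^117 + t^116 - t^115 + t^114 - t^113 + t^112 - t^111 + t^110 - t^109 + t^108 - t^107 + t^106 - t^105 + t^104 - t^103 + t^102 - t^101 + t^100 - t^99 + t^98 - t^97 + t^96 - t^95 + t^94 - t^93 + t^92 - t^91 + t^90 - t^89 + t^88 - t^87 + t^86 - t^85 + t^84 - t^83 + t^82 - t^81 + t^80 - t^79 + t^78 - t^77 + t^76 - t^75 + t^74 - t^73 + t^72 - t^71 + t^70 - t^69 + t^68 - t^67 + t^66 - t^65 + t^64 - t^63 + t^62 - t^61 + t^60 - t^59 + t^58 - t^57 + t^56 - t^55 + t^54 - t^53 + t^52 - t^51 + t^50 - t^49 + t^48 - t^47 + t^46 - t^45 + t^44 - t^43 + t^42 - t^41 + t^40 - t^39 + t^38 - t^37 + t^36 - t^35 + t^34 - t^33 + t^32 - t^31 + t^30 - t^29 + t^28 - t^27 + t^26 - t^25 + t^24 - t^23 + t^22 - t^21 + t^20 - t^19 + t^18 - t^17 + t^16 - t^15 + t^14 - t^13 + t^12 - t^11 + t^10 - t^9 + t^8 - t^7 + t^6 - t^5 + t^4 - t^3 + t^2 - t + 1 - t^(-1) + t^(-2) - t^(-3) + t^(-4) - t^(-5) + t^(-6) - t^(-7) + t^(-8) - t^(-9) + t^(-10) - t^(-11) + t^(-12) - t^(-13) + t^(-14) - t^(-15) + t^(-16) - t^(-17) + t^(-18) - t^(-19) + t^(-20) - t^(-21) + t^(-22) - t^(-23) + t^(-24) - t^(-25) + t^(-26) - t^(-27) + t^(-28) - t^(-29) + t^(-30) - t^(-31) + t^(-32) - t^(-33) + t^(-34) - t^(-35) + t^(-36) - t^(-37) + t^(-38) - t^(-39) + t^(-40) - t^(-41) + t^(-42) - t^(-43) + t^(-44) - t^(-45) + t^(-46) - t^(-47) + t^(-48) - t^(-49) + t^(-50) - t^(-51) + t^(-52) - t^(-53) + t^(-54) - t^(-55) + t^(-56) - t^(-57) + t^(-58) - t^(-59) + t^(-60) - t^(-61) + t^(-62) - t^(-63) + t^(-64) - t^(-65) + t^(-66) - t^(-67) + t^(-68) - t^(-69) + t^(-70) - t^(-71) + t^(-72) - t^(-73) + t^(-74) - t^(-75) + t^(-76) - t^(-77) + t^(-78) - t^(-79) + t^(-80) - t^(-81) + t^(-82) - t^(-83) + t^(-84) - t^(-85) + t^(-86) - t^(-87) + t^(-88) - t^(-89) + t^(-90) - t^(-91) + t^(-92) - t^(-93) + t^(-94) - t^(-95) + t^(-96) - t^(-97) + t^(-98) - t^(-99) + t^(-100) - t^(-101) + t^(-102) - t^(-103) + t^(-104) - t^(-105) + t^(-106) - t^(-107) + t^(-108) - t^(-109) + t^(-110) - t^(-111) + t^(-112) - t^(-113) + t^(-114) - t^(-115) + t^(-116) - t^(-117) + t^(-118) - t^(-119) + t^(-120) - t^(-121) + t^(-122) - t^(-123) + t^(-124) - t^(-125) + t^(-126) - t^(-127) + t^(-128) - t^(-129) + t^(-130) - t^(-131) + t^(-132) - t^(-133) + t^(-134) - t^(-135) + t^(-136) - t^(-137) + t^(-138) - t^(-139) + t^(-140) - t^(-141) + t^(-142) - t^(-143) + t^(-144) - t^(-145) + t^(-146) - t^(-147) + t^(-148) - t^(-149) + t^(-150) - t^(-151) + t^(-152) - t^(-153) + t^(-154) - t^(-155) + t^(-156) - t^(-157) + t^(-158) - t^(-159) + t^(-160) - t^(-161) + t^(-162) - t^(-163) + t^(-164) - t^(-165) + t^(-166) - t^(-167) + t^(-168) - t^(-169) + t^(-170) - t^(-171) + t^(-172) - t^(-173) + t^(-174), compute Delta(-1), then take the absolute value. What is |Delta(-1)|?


Step 1: The polynomial has 349 terms with alternating signs, exponents from 174 down to -174.
Step 2: Substitute t = -1. The i-th term has coefficient (-1)^i and exponent (m-i),
  so its value is (-1)^i * (-1)^(m-i) = (-1)^m = 1 for every i.
Step 3: All 349 terms equal 1, so Delta(-1) = 349 * (1) = 349
Step 4: |Delta(-1)| = 349

349
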